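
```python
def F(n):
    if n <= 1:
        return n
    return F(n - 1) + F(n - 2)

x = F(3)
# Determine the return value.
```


F(3)
= F(2) + F(1)
Computing bottom-up: F(0)=0, F(1)=1, F(2)=1, F(3)=2
= 2


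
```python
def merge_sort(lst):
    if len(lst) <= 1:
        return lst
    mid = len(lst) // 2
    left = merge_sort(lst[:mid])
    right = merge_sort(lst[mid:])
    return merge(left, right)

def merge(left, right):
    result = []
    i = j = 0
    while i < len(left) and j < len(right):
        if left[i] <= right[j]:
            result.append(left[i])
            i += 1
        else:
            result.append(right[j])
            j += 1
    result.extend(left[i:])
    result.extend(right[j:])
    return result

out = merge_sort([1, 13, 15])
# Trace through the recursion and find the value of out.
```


merge_sort([1, 13, 15])
Split into [1] and [13, 15]
Left sorted: [1]
Right sorted: [13, 15]
Merge [1] and [13, 15]
= [1, 13, 15]


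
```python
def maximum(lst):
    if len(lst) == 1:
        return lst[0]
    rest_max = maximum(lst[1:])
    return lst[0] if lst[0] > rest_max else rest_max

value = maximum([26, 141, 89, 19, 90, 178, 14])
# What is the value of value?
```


maximum([26, 141, 89, 19, 90, 178, 14])
= compare 26 with maximum([141, 89, 19, 90, 178, 14])
= compare 141 with maximum([89, 19, 90, 178, 14])
= compare 89 with maximum([19, 90, 178, 14])
= compare 19 with maximum([90, 178, 14])
= compare 90 with maximum([178, 14])
= compare 178 with maximum([14])
Base: maximum([14]) = 14
compare 178 with 14: max = 178
compare 90 with 178: max = 178
compare 19 with 178: max = 178
compare 89 with 178: max = 178
compare 141 with 178: max = 178
compare 26 with 178: max = 178
= 178


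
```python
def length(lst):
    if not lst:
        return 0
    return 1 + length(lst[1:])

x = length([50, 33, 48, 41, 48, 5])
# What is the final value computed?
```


length([50, 33, 48, 41, 48, 5])
= 1 + length([33, 48, 41, 48, 5])
= 1 + 1 + length([48, 41, 48, 5])
= 1 + 1 + 1 + length([41, 48, 5])
= 1 + 1 + 1 + 1 + length([48, 5])
= 1 + 1 + 1 + 1 + 1 + length([5])
= 1 + 1 + 1 + 1 + 1 + 1 + length([])
= 1 + 1 + 1 + 1 + 1 + 1 + 0
= 6


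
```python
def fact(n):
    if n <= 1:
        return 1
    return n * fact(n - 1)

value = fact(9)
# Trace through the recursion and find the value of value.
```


fact(9)
= 9 * fact(8)
= 9 * 8 * fact(7)
= 9 * 8 * 7 * fact(6)
= 9 * 8 * 7 * 6 * fact(5)
= 9 * 8 * 7 * 6 * 5 * fact(4)
= 9 * 8 * 7 * 6 * 5 * 4 * fact(3)
= 9 * 8 * 7 * 6 * 5 * 4 * 3 * fact(2)
= 9 * 8 * 7 * 6 * 5 * 4 * 3 * 2 * fact(1)
= 9 * 8 * 7 * 6 * 5 * 4 * 3 * 2 * 1
= 362880


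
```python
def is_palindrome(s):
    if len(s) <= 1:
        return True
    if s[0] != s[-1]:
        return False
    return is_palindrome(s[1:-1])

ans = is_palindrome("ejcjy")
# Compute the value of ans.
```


is_palindrome("ejcjy")
"ejcjy": s[0]='e' != s[-1]='y' -> False
= False


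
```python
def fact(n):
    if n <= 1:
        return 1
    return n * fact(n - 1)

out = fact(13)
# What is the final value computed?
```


fact(13)
= 13 * fact(12)
= 13 * 12 * fact(11)
= 13 * 12 * 11 * fact(10)
= 13 * 12 * 11 * 10 * fact(9)
= 13 * 12 * 11 * 10 * 9 * fact(8)
= 13 * 12 * 11 * 10 * 9 * 8 * fact(7)
= 13 * 12 * 11 * 10 * 9 * 8 * 7 * fact(6)
= 13 * 12 * 11 * 10 * 9 * 8 * 7 * 6 * fact(5)
= 13 * 12 * 11 * 10 * 9 * 8 * 7 * 6 * 5 * fact(4)
= 13 * 12 * 11 * 10 * 9 * 8 * 7 * 6 * 5 * 4 * fact(3)
= 13 * 12 * 11 * 10 * 9 * 8 * 7 * 6 * 5 * 4 * 3 * fact(2)
= 13 * 12 * 11 * 10 * 9 * 8 * 7 * 6 * 5 * 4 * 3 * 2 * fact(1)
= 13 * 12 * 11 * 10 * 9 * 8 * 7 * 6 * 5 * 4 * 3 * 2 * 1
= 6227020800


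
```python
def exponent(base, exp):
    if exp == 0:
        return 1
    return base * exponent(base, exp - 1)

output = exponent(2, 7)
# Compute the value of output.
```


exponent(2, 7)
= 2 * exponent(2, 6)
= 2 * 2 * exponent(2, 5)
= 2 * 2 * 2 * exponent(2, 4)
= 2 * 2 * 2 * 2 * exponent(2, 3)
= 2 * 2 * 2 * 2 * 2 * exponent(2, 2)
= 2 * 2 * 2 * 2 * 2 * 2 * exponent(2, 1)
= 2 * 2 * 2 * 2 * 2 * 2 * 2 * exponent(2, 0)
= 2 * 2 * 2 * 2 * 2 * 2 * 2 * 1
= 128


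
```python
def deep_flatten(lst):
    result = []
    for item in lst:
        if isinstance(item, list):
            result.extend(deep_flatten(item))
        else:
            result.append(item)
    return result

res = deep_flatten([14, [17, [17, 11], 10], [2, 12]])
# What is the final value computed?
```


deep_flatten([14, [17, [17, 11], 10], [2, 12]])
Processing each element:
  14 is not a list -> append 14
  [17, [17, 11], 10] is a list -> deep_flatten recursively -> [17, 17, 11, 10]
  [2, 12] is a list -> deep_flatten recursively -> [2, 12]
= [14, 17, 17, 11, 10, 2, 12]


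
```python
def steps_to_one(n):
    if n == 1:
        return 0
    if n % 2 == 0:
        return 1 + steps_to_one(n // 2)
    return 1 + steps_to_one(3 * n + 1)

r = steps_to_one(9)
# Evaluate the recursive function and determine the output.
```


steps_to_one(9)
9 is odd -> 3*9+1 = 28 -> steps_to_one(28)
28 is even -> steps_to_one(14)
14 is even -> steps_to_one(7)
7 is odd -> 3*7+1 = 22 -> steps_to_one(22)
22 is even -> steps_to_one(11)
11 is odd -> 3*11+1 = 34 -> steps_to_one(34)
34 is even -> steps_to_one(17)
17 is odd -> 3*17+1 = 52 -> steps_to_one(52)
52 is even -> steps_to_one(26)
26 is even -> steps_to_one(13)
13 is odd -> 3*13+1 = 40 -> steps_to_one(40)
40 is even -> steps_to_one(20)
20 is even -> steps_to_one(10)
10 is even -> steps_to_one(5)
5 is odd -> 3*5+1 = 16 -> steps_to_one(16)
16 is even -> steps_to_one(8)
8 is even -> steps_to_one(4)
4 is even -> steps_to_one(2)
2 is even -> steps_to_one(1)
Reached 1 after 19 steps
= 19


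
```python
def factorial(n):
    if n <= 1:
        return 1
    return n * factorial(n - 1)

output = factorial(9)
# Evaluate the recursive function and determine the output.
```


factorial(9)
= 9 * factorial(8)
= 9 * 8 * factorial(7)
= 9 * 8 * 7 * factorial(6)
= 9 * 8 * 7 * 6 * factorial(5)
= 9 * 8 * 7 * 6 * 5 * factorial(4)
= 9 * 8 * 7 * 6 * 5 * 4 * factorial(3)
= 9 * 8 * 7 * 6 * 5 * 4 * 3 * factorial(2)
= 9 * 8 * 7 * 6 * 5 * 4 * 3 * 2 * factorial(1)
= 9 * 8 * 7 * 6 * 5 * 4 * 3 * 2 * 1
= 362880


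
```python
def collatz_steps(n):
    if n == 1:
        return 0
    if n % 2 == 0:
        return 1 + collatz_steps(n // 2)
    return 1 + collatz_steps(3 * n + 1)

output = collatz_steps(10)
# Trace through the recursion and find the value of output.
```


collatz_steps(10)
10 is even -> collatz_steps(5)
5 is odd -> 3*5+1 = 16 -> collatz_steps(16)
16 is even -> collatz_steps(8)
8 is even -> collatz_steps(4)
4 is even -> collatz_steps(2)
2 is even -> collatz_steps(1)
Reached 1 after 6 steps
= 6


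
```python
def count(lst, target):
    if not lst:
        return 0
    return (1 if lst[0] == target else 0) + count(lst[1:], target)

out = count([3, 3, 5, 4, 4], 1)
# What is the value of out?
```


count([3, 3, 5, 4, 4], 1)
lst[0]=3 != 1: 0 + count([3, 5, 4, 4], 1)
lst[0]=3 != 1: 0 + count([5, 4, 4], 1)
lst[0]=5 != 1: 0 + count([4, 4], 1)
lst[0]=4 != 1: 0 + count([4], 1)
lst[0]=4 != 1: 0 + count([], 1)
= 0


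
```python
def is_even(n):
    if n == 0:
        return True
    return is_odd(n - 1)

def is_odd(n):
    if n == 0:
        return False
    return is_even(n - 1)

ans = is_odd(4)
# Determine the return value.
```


is_odd(4)
= is_even(3)
= is_odd(2)
= is_even(1)
= is_odd(0)
n == 0: return False
= False


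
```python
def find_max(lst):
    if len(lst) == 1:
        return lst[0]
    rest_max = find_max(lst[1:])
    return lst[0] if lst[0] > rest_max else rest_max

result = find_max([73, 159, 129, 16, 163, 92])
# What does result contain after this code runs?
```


find_max([73, 159, 129, 16, 163, 92])
= compare 73 with find_max([159, 129, 16, 163, 92])
= compare 159 with find_max([129, 16, 163, 92])
= compare 129 with find_max([16, 163, 92])
= compare 16 with find_max([163, 92])
= compare 163 with find_max([92])
Base: find_max([92]) = 92
compare 163 with 92: max = 163
compare 16 with 163: max = 163
compare 129 with 163: max = 163
compare 159 with 163: max = 163
compare 73 with 163: max = 163
= 163


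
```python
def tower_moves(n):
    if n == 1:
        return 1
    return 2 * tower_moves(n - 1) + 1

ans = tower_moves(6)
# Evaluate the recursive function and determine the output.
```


tower_moves(6)
= 2 * tower_moves(5) + 1
= 2 * (2 * tower_moves(4) + 1) + 1
= 2 * (2 * (2 * tower_moves(3) + 1) + 1) + 1
= 2 * (2 * (2 * (2 * tower_moves(2) + 1) + 1) + 1) + 1
= 2 * (2 * (2 * (2 * (2 * tower_moves(1) + 1) + 1) + 1) + 1) + 1
Now compute bottom-up:
tower_moves(1) = 1
tower_moves(2) = 2 * 1 + 1 = 3
tower_moves(3) = 2 * 3 + 1 = 7
tower_moves(4) = 2 * 7 + 1 = 15
tower_moves(5) = 2 * 15 + 1 = 31
tower_moves(6) = 2 * 31 + 1 = 63
= 63


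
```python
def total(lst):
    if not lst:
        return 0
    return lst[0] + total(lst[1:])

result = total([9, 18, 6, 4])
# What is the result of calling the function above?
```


total([9, 18, 6, 4])
= 9 + total([18, 6, 4])
= 9 + 18 + total([6, 4])
= 9 + 18 + 6 + total([4])
= 9 + 18 + 6 + 4 + total([])
= 9 + 18 + 6 + 4 + 0
= 37


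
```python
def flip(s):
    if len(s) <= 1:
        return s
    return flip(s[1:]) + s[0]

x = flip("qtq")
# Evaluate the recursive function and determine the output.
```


flip("qtq")
= flip("tq") + "q"
= flip("q") + "t" + "q"
= "q" + "t" + "q"
= "qtq"


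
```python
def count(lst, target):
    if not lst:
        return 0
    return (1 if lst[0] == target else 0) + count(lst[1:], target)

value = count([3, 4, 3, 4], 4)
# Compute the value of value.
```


count([3, 4, 3, 4], 4)
lst[0]=3 != 4: 0 + count([4, 3, 4], 4)
lst[0]=4 == 4: 1 + count([3, 4], 4)
lst[0]=3 != 4: 0 + count([4], 4)
lst[0]=4 == 4: 1 + count([], 4)
= 2


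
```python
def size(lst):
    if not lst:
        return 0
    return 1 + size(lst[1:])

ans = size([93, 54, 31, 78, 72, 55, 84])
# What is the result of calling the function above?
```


size([93, 54, 31, 78, 72, 55, 84])
= 1 + size([54, 31, 78, 72, 55, 84])
= 1 + 1 + size([31, 78, 72, 55, 84])
= 1 + 1 + 1 + size([78, 72, 55, 84])
= 1 + 1 + 1 + 1 + size([72, 55, 84])
= 1 + 1 + 1 + 1 + 1 + size([55, 84])
= 1 + 1 + 1 + 1 + 1 + 1 + size([84])
= 1 + 1 + 1 + 1 + 1 + 1 + 1 + size([])
= 1 + 1 + 1 + 1 + 1 + 1 + 1 + 0
= 7


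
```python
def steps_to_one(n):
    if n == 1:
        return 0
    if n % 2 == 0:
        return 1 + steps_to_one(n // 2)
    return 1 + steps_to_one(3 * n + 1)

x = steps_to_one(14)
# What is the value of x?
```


steps_to_one(14)
14 is even -> steps_to_one(7)
7 is odd -> 3*7+1 = 22 -> steps_to_one(22)
22 is even -> steps_to_one(11)
11 is odd -> 3*11+1 = 34 -> steps_to_one(34)
34 is even -> steps_to_one(17)
17 is odd -> 3*17+1 = 52 -> steps_to_one(52)
52 is even -> steps_to_one(26)
26 is even -> steps_to_one(13)
13 is odd -> 3*13+1 = 40 -> steps_to_one(40)
40 is even -> steps_to_one(20)
20 is even -> steps_to_one(10)
10 is even -> steps_to_one(5)
5 is odd -> 3*5+1 = 16 -> steps_to_one(16)
16 is even -> steps_to_one(8)
8 is even -> steps_to_one(4)
4 is even -> steps_to_one(2)
2 is even -> steps_to_one(1)
Reached 1 after 17 steps
= 17


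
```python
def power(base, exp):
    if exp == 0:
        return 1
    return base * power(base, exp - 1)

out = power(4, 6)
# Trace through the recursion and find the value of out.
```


power(4, 6)
= 4 * power(4, 5)
= 4 * 4 * power(4, 4)
= 4 * 4 * 4 * power(4, 3)
= 4 * 4 * 4 * 4 * power(4, 2)
= 4 * 4 * 4 * 4 * 4 * power(4, 1)
= 4 * 4 * 4 * 4 * 4 * 4 * power(4, 0)
= 4 * 4 * 4 * 4 * 4 * 4 * 1
= 4096


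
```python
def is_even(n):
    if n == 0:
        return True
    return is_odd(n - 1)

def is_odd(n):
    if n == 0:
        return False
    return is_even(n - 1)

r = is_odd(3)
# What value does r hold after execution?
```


is_odd(3)
= is_even(2)
= is_odd(1)
= is_even(0)
n == 0: return True
= True


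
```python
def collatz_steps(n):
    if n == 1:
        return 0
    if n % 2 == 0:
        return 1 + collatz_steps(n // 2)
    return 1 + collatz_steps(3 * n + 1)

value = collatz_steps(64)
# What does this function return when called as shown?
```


collatz_steps(64)
64 is even -> collatz_steps(32)
32 is even -> collatz_steps(16)
16 is even -> collatz_steps(8)
8 is even -> collatz_steps(4)
4 is even -> collatz_steps(2)
2 is even -> collatz_steps(1)
Reached 1 after 6 steps
= 6


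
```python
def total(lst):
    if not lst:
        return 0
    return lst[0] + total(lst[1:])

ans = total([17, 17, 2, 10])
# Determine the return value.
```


total([17, 17, 2, 10])
= 17 + total([17, 2, 10])
= 17 + 17 + total([2, 10])
= 17 + 17 + 2 + total([10])
= 17 + 17 + 2 + 10 + total([])
= 17 + 17 + 2 + 10 + 0
= 46


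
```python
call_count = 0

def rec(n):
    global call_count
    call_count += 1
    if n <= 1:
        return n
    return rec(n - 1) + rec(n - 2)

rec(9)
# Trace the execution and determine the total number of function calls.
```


rec(9) calls rec(8) and rec(7); each non-base call branches into two more.
Let C(k) = total number of calls made by rec(k), including the call to rec(k) itself.
Base cases: C(0) = 1, C(1) = 1
Recurrence: C(k) = 1 + C(k-1) + C(k-2)
  C(2) = 1 + C(1) + C(0) = 1 + 1 + 1 = 3
  C(3) = 1 + C(2) + C(1) = 1 + 3 + 1 = 5
  C(4) = 1 + C(3) + C(2) = 1 + 5 + 3 = 9
  C(5) = 1 + C(4) + C(3) = 1 + 9 + 5 = 15
  C(6) = 1 + C(5) + C(4) = 1 + 15 + 9 = 25
  C(7) = 1 + C(6) + C(5) = 1 + 25 + 15 = 41
  C(8) = 1 + C(7) + C(6) = 1 + 41 + 25 = 67
  C(9) = 1 + C(8) + C(7) = 1 + 67 + 41 = 109
Total calls = C(9) = 109


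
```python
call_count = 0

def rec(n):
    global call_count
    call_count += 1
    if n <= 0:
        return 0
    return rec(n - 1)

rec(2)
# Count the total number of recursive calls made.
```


rec(2) calls rec(1) calls ... calls rec(0)
Total calls: 2 + 1 (for base case) = 3


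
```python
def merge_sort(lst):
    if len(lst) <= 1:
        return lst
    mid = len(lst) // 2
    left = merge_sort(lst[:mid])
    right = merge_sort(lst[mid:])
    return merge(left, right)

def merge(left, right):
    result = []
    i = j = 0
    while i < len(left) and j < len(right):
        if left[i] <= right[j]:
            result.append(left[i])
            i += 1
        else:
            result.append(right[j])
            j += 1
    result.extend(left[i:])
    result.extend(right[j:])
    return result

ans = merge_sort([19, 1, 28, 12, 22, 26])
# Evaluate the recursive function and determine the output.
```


merge_sort([19, 1, 28, 12, 22, 26])
Split into [19, 1, 28] and [12, 22, 26]
Left sorted: [1, 19, 28]
Right sorted: [12, 22, 26]
Merge [1, 19, 28] and [12, 22, 26]
= [1, 12, 19, 22, 26, 28]


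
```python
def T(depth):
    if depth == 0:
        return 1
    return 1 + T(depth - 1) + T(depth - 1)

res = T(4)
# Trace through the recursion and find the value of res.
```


T(4)
= 1 + T(3) + T(3)
= 1 + 2 * T(3)
T(k) = 2^(k+1) - 1
T(0) = 1
T(1) = 3
T(2) = 7
T(3) = 15
T(4) = 31
T(4) = 2^5 - 1 = 31


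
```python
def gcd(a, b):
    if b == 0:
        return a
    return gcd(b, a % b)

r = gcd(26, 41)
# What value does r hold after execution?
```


gcd(26, 41)
= gcd(41, 26 % 41) = gcd(41, 26)
= gcd(26, 41 % 26) = gcd(26, 15)
= gcd(15, 26 % 15) = gcd(15, 11)
= gcd(11, 15 % 11) = gcd(11, 4)
= gcd(4, 11 % 4) = gcd(4, 3)
= gcd(3, 4 % 3) = gcd(3, 1)
= gcd(1, 3 % 1) = gcd(1, 0)
b == 0, return a = 1


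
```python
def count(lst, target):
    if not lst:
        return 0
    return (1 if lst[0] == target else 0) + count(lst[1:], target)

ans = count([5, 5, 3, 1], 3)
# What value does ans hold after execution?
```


count([5, 5, 3, 1], 3)
lst[0]=5 != 3: 0 + count([5, 3, 1], 3)
lst[0]=5 != 3: 0 + count([3, 1], 3)
lst[0]=3 == 3: 1 + count([1], 3)
lst[0]=1 != 3: 0 + count([], 3)
= 1


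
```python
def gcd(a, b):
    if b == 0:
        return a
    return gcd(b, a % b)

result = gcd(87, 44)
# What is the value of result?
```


gcd(87, 44)
= gcd(44, 87 % 44) = gcd(44, 43)
= gcd(43, 44 % 43) = gcd(43, 1)
= gcd(1, 43 % 1) = gcd(1, 0)
b == 0, return a = 1


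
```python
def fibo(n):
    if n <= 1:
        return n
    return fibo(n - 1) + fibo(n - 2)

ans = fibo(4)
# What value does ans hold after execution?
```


fibo(4)
= fibo(3) + fibo(2)
= (fibo(2) + fibo(1)) + fibo(2)
Computing bottom-up: fibo(0)=0, fibo(1)=1, fibo(2)=1, fibo(3)=2, fibo(4)=3
= 3


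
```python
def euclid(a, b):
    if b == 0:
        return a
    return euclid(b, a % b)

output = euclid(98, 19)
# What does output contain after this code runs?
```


euclid(98, 19)
= euclid(19, 98 % 19) = euclid(19, 3)
= euclid(3, 19 % 3) = euclid(3, 1)
= euclid(1, 3 % 1) = euclid(1, 0)
b == 0, return a = 1


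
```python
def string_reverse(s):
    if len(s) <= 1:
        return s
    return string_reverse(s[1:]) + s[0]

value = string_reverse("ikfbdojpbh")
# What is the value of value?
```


string_reverse("ikfbdojpbh")
= string_reverse("kfbdojpbh") + "i"
= string_reverse("fbdojpbh") + "k" + "i"
= string_reverse("bdojpbh") + "f" + "k" + "i"
= string_reverse("dojpbh") + "b" + "f" + "k" + "i"
= string_reverse("ojpbh") + "d" + "b" + "f" + "k" + "i"
= string_reverse("jpbh") + "o" + "d" + "b" + "f" + "k" + "i"
= string_reverse("pbh") + "j" + "o" + "d" + "b" + "f" + "k" + "i"
= string_reverse("bh") + "p" + "j" + "o" + "d" + "b" + "f" + "k" + "i"
= string_reverse("h") + "b" + "p" + "j" + "o" + "d" + "b" + "f" + "k" + "i"
= "h" + "b" + "p" + "j" + "o" + "d" + "b" + "f" + "k" + "i"
= "hbpjodbfki"


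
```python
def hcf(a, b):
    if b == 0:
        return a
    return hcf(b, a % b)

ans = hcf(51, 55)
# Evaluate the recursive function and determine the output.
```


hcf(51, 55)
= hcf(55, 51 % 55) = hcf(55, 51)
= hcf(51, 55 % 51) = hcf(51, 4)
= hcf(4, 51 % 4) = hcf(4, 3)
= hcf(3, 4 % 3) = hcf(3, 1)
= hcf(1, 3 % 1) = hcf(1, 0)
b == 0, return a = 1


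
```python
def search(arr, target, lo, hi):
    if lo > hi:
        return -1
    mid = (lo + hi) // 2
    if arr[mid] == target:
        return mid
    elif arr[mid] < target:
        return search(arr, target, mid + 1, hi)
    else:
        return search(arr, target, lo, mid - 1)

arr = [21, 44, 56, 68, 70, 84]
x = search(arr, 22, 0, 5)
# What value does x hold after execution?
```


search(arr, 22, 0, 5)
lo=0, hi=5, mid=2, arr[mid]=56
56 > 22, search left half
lo=0, hi=1, mid=0, arr[mid]=21
21 < 22, search right half
lo=1, hi=1, mid=1, arr[mid]=44
44 > 22, search left half
lo > hi, target not found, return -1
= -1


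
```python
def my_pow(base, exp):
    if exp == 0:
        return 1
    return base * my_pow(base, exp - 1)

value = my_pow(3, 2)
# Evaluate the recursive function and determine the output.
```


my_pow(3, 2)
= 3 * my_pow(3, 1)
= 3 * 3 * my_pow(3, 0)
= 3 * 3 * 1
= 9


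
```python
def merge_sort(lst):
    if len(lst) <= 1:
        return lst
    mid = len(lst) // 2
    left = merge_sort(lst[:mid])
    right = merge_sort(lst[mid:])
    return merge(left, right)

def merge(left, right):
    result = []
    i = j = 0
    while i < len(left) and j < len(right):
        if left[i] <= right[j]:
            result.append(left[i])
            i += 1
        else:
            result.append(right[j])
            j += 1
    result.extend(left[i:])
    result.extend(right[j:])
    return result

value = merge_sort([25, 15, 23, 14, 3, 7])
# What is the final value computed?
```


merge_sort([25, 15, 23, 14, 3, 7])
Split into [25, 15, 23] and [14, 3, 7]
Left sorted: [15, 23, 25]
Right sorted: [3, 7, 14]
Merge [15, 23, 25] and [3, 7, 14]
= [3, 7, 14, 15, 23, 25]


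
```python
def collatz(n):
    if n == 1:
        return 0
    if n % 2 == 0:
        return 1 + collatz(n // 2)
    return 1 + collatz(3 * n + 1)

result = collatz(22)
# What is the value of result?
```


collatz(22)
22 is even -> collatz(11)
11 is odd -> 3*11+1 = 34 -> collatz(34)
34 is even -> collatz(17)
17 is odd -> 3*17+1 = 52 -> collatz(52)
52 is even -> collatz(26)
26 is even -> collatz(13)
13 is odd -> 3*13+1 = 40 -> collatz(40)
40 is even -> collatz(20)
20 is even -> collatz(10)
10 is even -> collatz(5)
5 is odd -> 3*5+1 = 16 -> collatz(16)
16 is even -> collatz(8)
8 is even -> collatz(4)
4 is even -> collatz(2)
2 is even -> collatz(1)
Reached 1 after 15 steps
= 15


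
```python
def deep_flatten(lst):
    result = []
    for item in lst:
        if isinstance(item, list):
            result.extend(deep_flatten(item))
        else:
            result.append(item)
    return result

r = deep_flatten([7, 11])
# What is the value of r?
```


deep_flatten([7, 11])
Processing each element:
  7 is not a list -> append 7
  11 is not a list -> append 11
= [7, 11]


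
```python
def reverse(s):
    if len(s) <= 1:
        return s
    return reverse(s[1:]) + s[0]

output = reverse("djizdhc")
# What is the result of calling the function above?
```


reverse("djizdhc")
= reverse("jizdhc") + "d"
= reverse("izdhc") + "j" + "d"
= reverse("zdhc") + "i" + "j" + "d"
= reverse("dhc") + "z" + "i" + "j" + "d"
= reverse("hc") + "d" + "z" + "i" + "j" + "d"
= reverse("c") + "h" + "d" + "z" + "i" + "j" + "d"
= "c" + "h" + "d" + "z" + "i" + "j" + "d"
= "chdzijd"


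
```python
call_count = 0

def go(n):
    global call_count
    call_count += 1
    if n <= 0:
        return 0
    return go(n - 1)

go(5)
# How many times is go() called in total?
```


go(5) calls go(4) calls ... calls go(0)
Total calls: 5 + 1 (for base case) = 6


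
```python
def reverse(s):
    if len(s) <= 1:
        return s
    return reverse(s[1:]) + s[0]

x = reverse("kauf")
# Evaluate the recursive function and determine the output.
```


reverse("kauf")
= reverse("auf") + "k"
= reverse("uf") + "a" + "k"
= reverse("f") + "u" + "a" + "k"
= "f" + "u" + "a" + "k"
= "fuak"


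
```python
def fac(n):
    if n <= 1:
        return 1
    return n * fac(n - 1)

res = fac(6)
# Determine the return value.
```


fac(6)
= 6 * fac(5)
= 6 * 5 * fac(4)
= 6 * 5 * 4 * fac(3)
= 6 * 5 * 4 * 3 * fac(2)
= 6 * 5 * 4 * 3 * 2 * fac(1)
= 6 * 5 * 4 * 3 * 2 * 1
= 720


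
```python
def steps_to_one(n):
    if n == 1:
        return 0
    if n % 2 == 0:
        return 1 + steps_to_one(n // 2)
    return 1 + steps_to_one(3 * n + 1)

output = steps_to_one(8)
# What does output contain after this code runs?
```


steps_to_one(8)
8 is even -> steps_to_one(4)
4 is even -> steps_to_one(2)
2 is even -> steps_to_one(1)
Reached 1 after 3 steps
= 3


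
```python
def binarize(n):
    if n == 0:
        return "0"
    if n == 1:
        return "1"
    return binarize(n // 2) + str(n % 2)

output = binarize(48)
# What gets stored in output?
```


binarize(48)
= binarize(24) + "0"
= binarize(12) + "0" + "0"
= binarize(6) + "0" + "0" + "0"
= binarize(3) + "0" + "0" + "0" + "0"
= binarize(1) + "1" + "0" + "0" + "0" + "0"
= "1" + "1" + "0" + "0" + "0" + "0"
= "110000"


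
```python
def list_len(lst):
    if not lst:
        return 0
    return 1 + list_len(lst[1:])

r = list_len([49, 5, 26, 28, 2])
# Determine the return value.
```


list_len([49, 5, 26, 28, 2])
= 1 + list_len([5, 26, 28, 2])
= 1 + 1 + list_len([26, 28, 2])
= 1 + 1 + 1 + list_len([28, 2])
= 1 + 1 + 1 + 1 + list_len([2])
= 1 + 1 + 1 + 1 + 1 + list_len([])
= 1 + 1 + 1 + 1 + 1 + 0
= 5


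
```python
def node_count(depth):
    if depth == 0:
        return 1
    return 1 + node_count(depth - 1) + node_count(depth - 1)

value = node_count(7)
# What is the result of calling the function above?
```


node_count(7)
= 1 + node_count(6) + node_count(6)
= 1 + 2 * node_count(6)
node_count(k) = 2^(k+1) - 1
node_count(0) = 1
node_count(1) = 3
node_count(2) = 7
node_count(3) = 15
node_count(4) = 31
node_count(7) = 2^8 - 1 = 255


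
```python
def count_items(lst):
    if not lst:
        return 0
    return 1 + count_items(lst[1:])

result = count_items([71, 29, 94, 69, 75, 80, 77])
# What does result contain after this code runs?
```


count_items([71, 29, 94, 69, 75, 80, 77])
= 1 + count_items([29, 94, 69, 75, 80, 77])
= 1 + 1 + count_items([94, 69, 75, 80, 77])
= 1 + 1 + 1 + count_items([69, 75, 80, 77])
= 1 + 1 + 1 + 1 + count_items([75, 80, 77])
= 1 + 1 + 1 + 1 + 1 + count_items([80, 77])
= 1 + 1 + 1 + 1 + 1 + 1 + count_items([77])
= 1 + 1 + 1 + 1 + 1 + 1 + 1 + count_items([])
= 1 + 1 + 1 + 1 + 1 + 1 + 1 + 0
= 7


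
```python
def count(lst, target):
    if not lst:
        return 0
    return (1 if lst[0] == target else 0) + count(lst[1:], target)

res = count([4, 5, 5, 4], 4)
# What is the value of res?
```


count([4, 5, 5, 4], 4)
lst[0]=4 == 4: 1 + count([5, 5, 4], 4)
lst[0]=5 != 4: 0 + count([5, 4], 4)
lst[0]=5 != 4: 0 + count([4], 4)
lst[0]=4 == 4: 1 + count([], 4)
= 2


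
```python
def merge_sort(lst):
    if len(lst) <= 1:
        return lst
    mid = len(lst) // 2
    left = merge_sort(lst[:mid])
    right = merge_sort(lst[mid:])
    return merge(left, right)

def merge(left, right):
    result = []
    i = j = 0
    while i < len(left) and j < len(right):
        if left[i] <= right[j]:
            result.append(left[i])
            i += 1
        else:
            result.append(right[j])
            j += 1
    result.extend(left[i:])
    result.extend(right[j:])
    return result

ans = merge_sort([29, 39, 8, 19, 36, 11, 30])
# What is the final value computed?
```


merge_sort([29, 39, 8, 19, 36, 11, 30])
Split into [29, 39, 8] and [19, 36, 11, 30]
Left sorted: [8, 29, 39]
Right sorted: [11, 19, 30, 36]
Merge [8, 29, 39] and [11, 19, 30, 36]
= [8, 11, 19, 29, 30, 36, 39]


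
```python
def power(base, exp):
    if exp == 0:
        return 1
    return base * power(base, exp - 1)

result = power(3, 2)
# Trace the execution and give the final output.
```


power(3, 2)
= 3 * power(3, 1)
= 3 * 3 * power(3, 0)
= 3 * 3 * 1
= 9


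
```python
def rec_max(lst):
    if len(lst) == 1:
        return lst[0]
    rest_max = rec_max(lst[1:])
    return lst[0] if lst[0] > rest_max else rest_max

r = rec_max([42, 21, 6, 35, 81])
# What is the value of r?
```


rec_max([42, 21, 6, 35, 81])
= compare 42 with rec_max([21, 6, 35, 81])
= compare 21 with rec_max([6, 35, 81])
= compare 6 with rec_max([35, 81])
= compare 35 with rec_max([81])
Base: rec_max([81]) = 81
compare 35 with 81: max = 81
compare 6 with 81: max = 81
compare 21 with 81: max = 81
compare 42 with 81: max = 81
= 81


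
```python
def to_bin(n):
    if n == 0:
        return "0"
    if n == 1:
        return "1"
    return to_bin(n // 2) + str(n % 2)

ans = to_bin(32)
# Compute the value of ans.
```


to_bin(32)
= to_bin(16) + "0"
= to_bin(8) + "0" + "0"
= to_bin(4) + "0" + "0" + "0"
= to_bin(2) + "0" + "0" + "0" + "0"
= to_bin(1) + "0" + "0" + "0" + "0" + "0"
= "1" + "0" + "0" + "0" + "0" + "0"
= "100000"


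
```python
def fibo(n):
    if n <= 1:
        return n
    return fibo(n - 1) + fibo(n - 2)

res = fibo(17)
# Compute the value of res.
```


fibo(17)
= fibo(16) + fibo(15)
= (fibo(15) + fibo(14)) + fibo(15)
Computing bottom-up: fibo(0)=0, fibo(1)=1, fibo(2)=1, fibo(3)=2, fibo(4)=3, fibo(5)=5, fibo(6)=8, fibo(7)=13, fibo(8)=21, fibo(9)=34, fibo(10)=55, fibo(11)=89, fibo(12)=144, fibo(13)=233, fibo(14)=377, fibo(15)=610, fibo(16)=987, fibo(17)=1597
= 1597


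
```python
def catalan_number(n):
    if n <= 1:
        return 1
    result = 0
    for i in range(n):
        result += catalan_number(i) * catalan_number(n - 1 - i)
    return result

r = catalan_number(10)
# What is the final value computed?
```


catalan_number(10)
= sum of catalan_number(i) * catalan_number(10-1-i) for i in 0..9
First compute sub-values bottom-up:
  catalan_number(0) = 1, catalan_number(1) = 1
  catalan_number(2) = 1*1 + 1*1 = 2
  catalan_number(3) = 1*2 + 1*1 + 2*1 = 5
  catalan_number(4) = 1*5 + 1*2 + 2*1 + 5*1 = 14
  catalan_number(5) = 1*14 + 1*5 + 2*2 + 5*1 + 14*1 = 42
  catalan_number(6) = 1*42 + 1*14 + 2*5 + 5*2 + 14*1 + 42*1 = 132
  catalan_number(7) = 1*132 + 1*42 + 2*14 + 5*5 + 14*2 + 42*1 + 132*1 = 429
  catalan_number(8) = 1*429 + 1*132 + 2*42 + 5*14 + 14*5 + 42*2 + 132*1 + 429*1 = 1430
  catalan_number(9) = 1*1430 + 1*429 + 2*132 + 5*42 + 14*14 + 42*5 + 132*2 + 429*1 + 1430*1 = 4862
Now catalan_number(10):
  catalan_number(0)*catalan_number(9) = 1*4862 = 4862
  catalan_number(1)*catalan_number(8) = 1*1430 = 1430
  catalan_number(2)*catalan_number(7) = 2*429 = 858
  catalan_number(3)*catalan_number(6) = 5*132 = 660
  catalan_number(4)*catalan_number(5) = 14*42 = 588
  catalan_number(5)*catalan_number(4) = 42*14 = 588
  catalan_number(6)*catalan_number(3) = 132*5 = 660
  catalan_number(7)*catalan_number(2) = 429*2 = 858
  catalan_number(8)*catalan_number(1) = 1430*1 = 1430
  catalan_number(9)*catalan_number(0) = 4862*1 = 4862
= 4862 + 1430 + 858 + 660 + 588 + 588 + 660 + 858 + 1430 + 4862
= 16796


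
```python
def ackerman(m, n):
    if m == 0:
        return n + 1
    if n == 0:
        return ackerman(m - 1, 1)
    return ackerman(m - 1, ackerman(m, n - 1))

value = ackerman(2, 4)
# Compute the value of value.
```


ackerman(2, 4)
= ackerman(1, ackerman(2, 3))
First compute ackerman(2, 3) = 9
= ackerman(1, 9)
= 11


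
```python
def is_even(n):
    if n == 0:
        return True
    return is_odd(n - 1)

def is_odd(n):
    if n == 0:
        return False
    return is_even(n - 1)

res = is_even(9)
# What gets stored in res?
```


is_even(9)
= is_odd(8)
= is_even(7)
= is_odd(6)
= is_even(5)
= is_odd(4)
= is_even(3)
= is_odd(2)
= is_even(1)
= is_odd(0)
n == 0: return False
= False


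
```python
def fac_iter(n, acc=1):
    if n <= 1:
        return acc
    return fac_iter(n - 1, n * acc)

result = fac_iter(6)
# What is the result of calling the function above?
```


fac_iter(6, 1)
= fac_iter(5, 6 * 1) = fac_iter(5, 6)
= fac_iter(4, 5 * 6) = fac_iter(4, 30)
= fac_iter(3, 4 * 30) = fac_iter(3, 120)
= fac_iter(2, 3 * 120) = fac_iter(2, 360)
= fac_iter(1, 2 * 360) = fac_iter(1, 720)
n <= 1, return acc = 720


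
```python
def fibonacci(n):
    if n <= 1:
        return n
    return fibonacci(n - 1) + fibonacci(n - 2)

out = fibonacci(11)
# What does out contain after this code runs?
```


fibonacci(11)
= fibonacci(10) + fibonacci(9)
= (fibonacci(9) + fibonacci(8)) + fibonacci(9)
Computing bottom-up: fibonacci(0)=0, fibonacci(1)=1, fibonacci(2)=1, fibonacci(3)=2, fibonacci(4)=3, fibonacci(5)=5, fibonacci(6)=8, fibonacci(7)=13, fibonacci(8)=21, fibonacci(9)=34, fibonacci(10)=55, fibonacci(11)=89
= 89


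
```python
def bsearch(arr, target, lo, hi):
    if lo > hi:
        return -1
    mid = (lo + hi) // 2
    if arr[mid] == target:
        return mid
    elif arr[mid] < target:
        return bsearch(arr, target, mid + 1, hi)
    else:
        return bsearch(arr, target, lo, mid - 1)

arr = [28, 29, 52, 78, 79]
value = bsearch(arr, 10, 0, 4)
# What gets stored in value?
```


bsearch(arr, 10, 0, 4)
lo=0, hi=4, mid=2, arr[mid]=52
52 > 10, search left half
lo=0, hi=1, mid=0, arr[mid]=28
28 > 10, search left half
lo > hi, target not found, return -1
= -1


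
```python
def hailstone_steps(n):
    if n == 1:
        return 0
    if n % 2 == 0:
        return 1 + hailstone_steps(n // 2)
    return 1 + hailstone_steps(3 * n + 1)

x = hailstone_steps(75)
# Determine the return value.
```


hailstone_steps(75)
75 is odd -> 3*75+1 = 226 -> hailstone_steps(226)
226 is even -> hailstone_steps(113)
113 is odd -> 3*113+1 = 340 -> hailstone_steps(340)
340 is even -> hailstone_steps(170)
170 is even -> hailstone_steps(85)
85 is odd -> 3*85+1 = 256 -> hailstone_steps(256)
256 is even -> hailstone_steps(128)
128 is even -> hailstone_steps(64)
64 is even -> hailstone_steps(32)
32 is even -> hailstone_steps(16)
16 is even -> hailstone_steps(8)
8 is even -> hailstone_steps(4)
4 is even -> hailstone_steps(2)
2 is even -> hailstone_steps(1)
Reached 1 after 14 steps
= 14


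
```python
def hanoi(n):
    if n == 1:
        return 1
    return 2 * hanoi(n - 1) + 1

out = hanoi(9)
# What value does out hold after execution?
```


hanoi(9)
= 2 * hanoi(8) + 1
= 2 * (2 * hanoi(7) + 1) + 1
= 2 * (2 * (2 * hanoi(6) + 1) + 1) + 1
= 2 * (2 * (2 * (2 * hanoi(5) + 1) + 1) + 1) + 1
= 2 * (2 * (2 * (2 * (2 * hanoi(4) + 1) + 1) + 1) + 1) + 1
= 2 * (2 * (2 * (2 * (2 * (2 * hanoi(3) + 1) + 1) + 1) + 1) + 1) + 1
= 2 * (2 * (2 * (2 * (2 * (2 * (2 * hanoi(2) + 1) + 1) + 1) + 1) + 1) + 1) + 1
= 2 * (2 * (2 * (2 * (2 * (2 * (2 * (2 * hanoi(1) + 1) + 1) + 1) + 1) + 1) + 1) + 1) + 1
Now compute bottom-up:
hanoi(1) = 1
hanoi(2) = 2 * 1 + 1 = 3
hanoi(3) = 2 * 3 + 1 = 7
hanoi(4) = 2 * 7 + 1 = 15
hanoi(5) = 2 * 15 + 1 = 31
hanoi(6) = 2 * 31 + 1 = 63
hanoi(7) = 2 * 63 + 1 = 127
hanoi(8) = 2 * 127 + 1 = 255
hanoi(9) = 2 * 255 + 1 = 511
= 511


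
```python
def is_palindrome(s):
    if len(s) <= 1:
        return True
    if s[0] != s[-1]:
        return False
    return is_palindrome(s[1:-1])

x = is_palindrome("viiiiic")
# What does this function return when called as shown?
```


is_palindrome("viiiiic")
"viiiiic": s[0]='v' != s[-1]='c' -> False
= False


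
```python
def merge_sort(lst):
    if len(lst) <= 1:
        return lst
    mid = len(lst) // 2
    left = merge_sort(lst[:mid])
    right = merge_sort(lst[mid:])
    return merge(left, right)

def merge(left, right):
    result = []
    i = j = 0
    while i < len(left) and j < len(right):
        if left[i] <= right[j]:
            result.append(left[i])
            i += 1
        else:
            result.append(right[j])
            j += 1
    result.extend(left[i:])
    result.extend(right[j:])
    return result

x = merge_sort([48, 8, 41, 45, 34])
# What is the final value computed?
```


merge_sort([48, 8, 41, 45, 34])
Split into [48, 8] and [41, 45, 34]
Left sorted: [8, 48]
Right sorted: [34, 41, 45]
Merge [8, 48] and [34, 41, 45]
= [8, 34, 41, 45, 48]


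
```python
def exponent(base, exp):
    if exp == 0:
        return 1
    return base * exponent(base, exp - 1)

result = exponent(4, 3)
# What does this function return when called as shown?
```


exponent(4, 3)
= 4 * exponent(4, 2)
= 4 * 4 * exponent(4, 1)
= 4 * 4 * 4 * exponent(4, 0)
= 4 * 4 * 4 * 1
= 64


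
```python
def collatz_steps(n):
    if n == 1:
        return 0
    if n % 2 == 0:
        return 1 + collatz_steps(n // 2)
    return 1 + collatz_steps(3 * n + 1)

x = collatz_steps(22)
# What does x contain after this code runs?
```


collatz_steps(22)
22 is even -> collatz_steps(11)
11 is odd -> 3*11+1 = 34 -> collatz_steps(34)
34 is even -> collatz_steps(17)
17 is odd -> 3*17+1 = 52 -> collatz_steps(52)
52 is even -> collatz_steps(26)
26 is even -> collatz_steps(13)
13 is odd -> 3*13+1 = 40 -> collatz_steps(40)
40 is even -> collatz_steps(20)
20 is even -> collatz_steps(10)
10 is even -> collatz_steps(5)
5 is odd -> 3*5+1 = 16 -> collatz_steps(16)
16 is even -> collatz_steps(8)
8 is even -> collatz_steps(4)
4 is even -> collatz_steps(2)
2 is even -> collatz_steps(1)
Reached 1 after 15 steps
= 15


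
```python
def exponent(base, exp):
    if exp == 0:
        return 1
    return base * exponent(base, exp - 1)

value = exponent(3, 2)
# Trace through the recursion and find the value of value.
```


exponent(3, 2)
= 3 * exponent(3, 1)
= 3 * 3 * exponent(3, 0)
= 3 * 3 * 1
= 9


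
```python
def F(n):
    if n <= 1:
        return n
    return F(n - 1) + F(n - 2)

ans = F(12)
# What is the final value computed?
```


F(12)
= F(11) + F(10)
= (F(10) + F(9)) + F(10)
Computing bottom-up: F(0)=0, F(1)=1, F(2)=1, F(3)=2, F(4)=3, F(5)=5, F(6)=8, F(7)=13, F(8)=21, F(9)=34, F(10)=55, F(11)=89, F(12)=144
= 144


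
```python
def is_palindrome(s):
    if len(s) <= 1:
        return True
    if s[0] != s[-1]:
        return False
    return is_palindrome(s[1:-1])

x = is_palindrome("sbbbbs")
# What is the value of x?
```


is_palindrome("sbbbbs")
"sbbbbs": s[0]='s' == s[-1]='s' -> is_palindrome("bbbb")
"bbbb": s[0]='b' == s[-1]='b' -> is_palindrome("bb")
"bb": s[0]='b' == s[-1]='b' -> is_palindrome("")
"": len <= 1 -> True
= True


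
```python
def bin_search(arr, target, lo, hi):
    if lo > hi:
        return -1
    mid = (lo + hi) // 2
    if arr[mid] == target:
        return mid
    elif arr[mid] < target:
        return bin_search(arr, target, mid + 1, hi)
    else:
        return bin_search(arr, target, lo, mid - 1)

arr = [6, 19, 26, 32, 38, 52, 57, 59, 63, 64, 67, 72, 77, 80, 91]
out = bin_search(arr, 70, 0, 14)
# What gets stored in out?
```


bin_search(arr, 70, 0, 14)
lo=0, hi=14, mid=7, arr[mid]=59
59 < 70, search right half
lo=8, hi=14, mid=11, arr[mid]=72
72 > 70, search left half
lo=8, hi=10, mid=9, arr[mid]=64
64 < 70, search right half
lo=10, hi=10, mid=10, arr[mid]=67
67 < 70, search right half
lo > hi, target not found, return -1
= -1


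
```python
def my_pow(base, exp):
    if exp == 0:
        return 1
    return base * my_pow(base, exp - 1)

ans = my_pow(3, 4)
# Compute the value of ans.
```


my_pow(3, 4)
= 3 * my_pow(3, 3)
= 3 * 3 * my_pow(3, 2)
= 3 * 3 * 3 * my_pow(3, 1)
= 3 * 3 * 3 * 3 * my_pow(3, 0)
= 3 * 3 * 3 * 3 * 1
= 81


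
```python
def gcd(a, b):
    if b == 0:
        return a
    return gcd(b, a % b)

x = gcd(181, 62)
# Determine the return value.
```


gcd(181, 62)
= gcd(62, 181 % 62) = gcd(62, 57)
= gcd(57, 62 % 57) = gcd(57, 5)
= gcd(5, 57 % 5) = gcd(5, 2)
= gcd(2, 5 % 2) = gcd(2, 1)
= gcd(1, 2 % 1) = gcd(1, 0)
b == 0, return a = 1


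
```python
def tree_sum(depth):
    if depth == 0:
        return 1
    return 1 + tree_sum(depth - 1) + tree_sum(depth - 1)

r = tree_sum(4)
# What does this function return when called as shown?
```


tree_sum(4)
= 1 + tree_sum(3) + tree_sum(3)
= 1 + 2 * tree_sum(3)
tree_sum(k) = 2^(k+1) - 1
tree_sum(0) = 1
tree_sum(1) = 3
tree_sum(2) = 7
tree_sum(3) = 15
tree_sum(4) = 31
tree_sum(4) = 2^5 - 1 = 31


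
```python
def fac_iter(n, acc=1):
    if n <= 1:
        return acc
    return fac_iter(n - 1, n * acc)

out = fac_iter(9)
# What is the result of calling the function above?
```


fac_iter(9, 1)
= fac_iter(8, 9 * 1) = fac_iter(8, 9)
= fac_iter(7, 8 * 9) = fac_iter(7, 72)
= fac_iter(6, 7 * 72) = fac_iter(6, 504)
= fac_iter(5, 6 * 504) = fac_iter(5, 3024)
= fac_iter(4, 5 * 3024) = fac_iter(4, 15120)
= fac_iter(3, 4 * 15120) = fac_iter(3, 60480)
= fac_iter(2, 3 * 60480) = fac_iter(2, 181440)
= fac_iter(1, 2 * 181440) = fac_iter(1, 362880)
n <= 1, return acc = 362880


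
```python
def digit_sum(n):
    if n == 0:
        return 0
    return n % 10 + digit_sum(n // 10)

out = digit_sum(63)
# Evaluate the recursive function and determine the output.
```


digit_sum(63)
= 3 + digit_sum(6)
= 3 + 6 + digit_sum(0)
= 3 + 6 + 0
= 9


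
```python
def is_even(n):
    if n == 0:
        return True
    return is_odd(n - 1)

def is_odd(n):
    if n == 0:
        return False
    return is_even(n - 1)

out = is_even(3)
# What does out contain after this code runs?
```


is_even(3)
= is_odd(2)
= is_even(1)
= is_odd(0)
n == 0: return False
= False


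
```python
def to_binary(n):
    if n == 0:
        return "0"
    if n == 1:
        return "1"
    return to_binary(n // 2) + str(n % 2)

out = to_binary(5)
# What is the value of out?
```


to_binary(5)
= to_binary(2) + "1"
= to_binary(1) + "0" + "1"
= "1" + "0" + "1"
= "101"


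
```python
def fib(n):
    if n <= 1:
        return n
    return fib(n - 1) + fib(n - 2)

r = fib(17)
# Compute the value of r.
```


fib(17)
= fib(16) + fib(15)
= (fib(15) + fib(14)) + fib(15)
Computing bottom-up: fib(0)=0, fib(1)=1, fib(2)=1, fib(3)=2, fib(4)=3, fib(5)=5, fib(6)=8, fib(7)=13, fib(8)=21, fib(9)=34, fib(10)=55, fib(11)=89, fib(12)=144, fib(13)=233, fib(14)=377, fib(15)=610, fib(16)=987, fib(17)=1597
= 1597


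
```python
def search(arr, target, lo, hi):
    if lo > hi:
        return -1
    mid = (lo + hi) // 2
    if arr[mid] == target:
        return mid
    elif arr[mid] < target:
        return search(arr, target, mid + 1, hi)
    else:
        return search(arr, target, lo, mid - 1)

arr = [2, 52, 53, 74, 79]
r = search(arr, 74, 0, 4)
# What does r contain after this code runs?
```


search(arr, 74, 0, 4)
lo=0, hi=4, mid=2, arr[mid]=53
53 < 74, search right half
lo=3, hi=4, mid=3, arr[mid]=74
arr[3] == 74, found at index 3
= 3


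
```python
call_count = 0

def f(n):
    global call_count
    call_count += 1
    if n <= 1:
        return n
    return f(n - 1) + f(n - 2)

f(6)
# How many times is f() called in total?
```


f(6) calls f(5) and f(4); each non-base call branches into two more.
Let C(k) = total number of calls made by f(k), including the call to f(k) itself.
Base cases: C(0) = 1, C(1) = 1
Recurrence: C(k) = 1 + C(k-1) + C(k-2)
  C(2) = 1 + C(1) + C(0) = 1 + 1 + 1 = 3
  C(3) = 1 + C(2) + C(1) = 1 + 3 + 1 = 5
  C(4) = 1 + C(3) + C(2) = 1 + 5 + 3 = 9
  C(5) = 1 + C(4) + C(3) = 1 + 9 + 5 = 15
  C(6) = 1 + C(5) + C(4) = 1 + 15 + 9 = 25
Total calls = C(6) = 25
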